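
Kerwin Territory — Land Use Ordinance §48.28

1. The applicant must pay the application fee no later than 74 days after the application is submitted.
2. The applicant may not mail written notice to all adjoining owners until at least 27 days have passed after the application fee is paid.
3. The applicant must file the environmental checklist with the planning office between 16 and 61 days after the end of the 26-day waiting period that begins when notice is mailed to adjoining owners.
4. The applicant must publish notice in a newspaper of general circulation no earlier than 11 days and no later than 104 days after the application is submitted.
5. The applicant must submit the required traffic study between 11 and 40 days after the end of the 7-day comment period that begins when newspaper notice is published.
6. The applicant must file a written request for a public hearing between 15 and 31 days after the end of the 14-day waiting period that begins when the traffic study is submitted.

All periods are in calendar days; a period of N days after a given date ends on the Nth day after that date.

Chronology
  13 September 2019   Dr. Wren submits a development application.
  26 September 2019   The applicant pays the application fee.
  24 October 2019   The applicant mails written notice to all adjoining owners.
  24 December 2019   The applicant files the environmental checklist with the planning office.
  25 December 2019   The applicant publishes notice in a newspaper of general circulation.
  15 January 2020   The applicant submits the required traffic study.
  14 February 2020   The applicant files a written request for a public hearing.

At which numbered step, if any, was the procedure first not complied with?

None — every step was satisfied

Step 1 — counting 74 days from 13 September 2019 (when the application is submitted) gives a deadline of 26 November 2019; completed 26 September 2019, before the deadline.
Step 2 — must wait 27 days from 26 September 2019 (when the application fee is paid), so not before 23 October 2019; done 24 October 2019, after the minimum wait.
Step 3 — 16 and 61 days from 19 November 2019 (end of the 26-day waiting period, which began when notice is mailed to adjoining owners on 24 October 2019) are 5 December 2019 and 19 January 2020 respectively; done 24 December 2019, which is between those dates.
Step 4 — 11 and 104 days from 13 September 2019 (when the application is submitted) are 24 September 2019 and 26 December 2019 respectively; done 25 December 2019 — within the window.
Step 5 — 11 and 40 days from 1 January 2020 (end of the 7-day comment period, which began when newspaper notice is published on 25 December 2019) are 12 January 2020 and 10 February 2020 respectively; done 15 January 2020 — within the window.
Step 6 — 15 and 31 days from 29 January 2020 (end of the 14-day waiting period, which began when the traffic study is submitted on 15 January 2020) are 13 February 2020 and 29 February 2020 respectively; done 14 February 2020 — within the window.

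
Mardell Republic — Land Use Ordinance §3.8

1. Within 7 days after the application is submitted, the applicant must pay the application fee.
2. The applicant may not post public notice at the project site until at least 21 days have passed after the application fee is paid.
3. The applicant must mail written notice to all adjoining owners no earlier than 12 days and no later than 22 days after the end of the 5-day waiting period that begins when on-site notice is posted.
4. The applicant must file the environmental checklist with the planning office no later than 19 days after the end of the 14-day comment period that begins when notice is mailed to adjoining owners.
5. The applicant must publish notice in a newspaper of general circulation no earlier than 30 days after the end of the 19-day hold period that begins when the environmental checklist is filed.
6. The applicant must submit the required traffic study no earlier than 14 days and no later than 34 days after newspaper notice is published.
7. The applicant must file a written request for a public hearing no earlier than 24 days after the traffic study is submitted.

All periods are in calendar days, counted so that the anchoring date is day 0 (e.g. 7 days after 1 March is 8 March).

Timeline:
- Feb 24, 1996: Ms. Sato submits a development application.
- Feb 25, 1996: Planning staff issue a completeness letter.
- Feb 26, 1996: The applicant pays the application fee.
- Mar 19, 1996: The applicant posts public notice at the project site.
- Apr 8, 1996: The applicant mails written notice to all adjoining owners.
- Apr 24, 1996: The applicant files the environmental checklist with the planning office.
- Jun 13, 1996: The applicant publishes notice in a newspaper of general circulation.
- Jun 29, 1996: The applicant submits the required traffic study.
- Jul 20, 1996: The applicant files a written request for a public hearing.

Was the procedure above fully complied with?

No

Step 1: 7 days after Feb 24, 1996 (when the application is submitted) is Mar 2, 1996; completed Feb 26, 1996, before the deadline.
Step 2: the earliest permitted date is 21 days after Feb 26, 1996 (when the application fee is paid), i.e. Mar 18, 1996; Mar 19, 1996 is on or after that date.
Step 3: the window is 12–22 days after Mar 24, 1996 (end of the 5-day waiting period, which began when on-site notice is posted on Mar 19, 1996), so Apr 5, 1996 through Apr 15, 1996; done Apr 8, 1996 — within the window.
Step 4: 19 days after Apr 22, 1996 (end of the 14-day comment period, which began when notice is mailed to adjoining owners on Apr 8, 1996) is May 11, 1996; done Apr 24, 1996 — timely.
Step 5: the earliest permitted date is 30 days after May 13, 1996 (end of the 19-day hold period, which began when the environmental checklist is filed on Apr 24, 1996), i.e. Jun 12, 1996; Jun 13, 1996 is on or after that date.
Step 6: the window is 14–34 days after Jun 13, 1996 (when newspaper notice is published), so Jun 27, 1996 through Jul 17, 1996; done Jun 29, 1996 — within the window.
Step 7: the earliest permitted date is 24 days after Jun 29, 1996 (when the traffic study is submitted), i.e. Jul 23, 1996; Jul 20, 1996 is 3 days before the earliest permitted date.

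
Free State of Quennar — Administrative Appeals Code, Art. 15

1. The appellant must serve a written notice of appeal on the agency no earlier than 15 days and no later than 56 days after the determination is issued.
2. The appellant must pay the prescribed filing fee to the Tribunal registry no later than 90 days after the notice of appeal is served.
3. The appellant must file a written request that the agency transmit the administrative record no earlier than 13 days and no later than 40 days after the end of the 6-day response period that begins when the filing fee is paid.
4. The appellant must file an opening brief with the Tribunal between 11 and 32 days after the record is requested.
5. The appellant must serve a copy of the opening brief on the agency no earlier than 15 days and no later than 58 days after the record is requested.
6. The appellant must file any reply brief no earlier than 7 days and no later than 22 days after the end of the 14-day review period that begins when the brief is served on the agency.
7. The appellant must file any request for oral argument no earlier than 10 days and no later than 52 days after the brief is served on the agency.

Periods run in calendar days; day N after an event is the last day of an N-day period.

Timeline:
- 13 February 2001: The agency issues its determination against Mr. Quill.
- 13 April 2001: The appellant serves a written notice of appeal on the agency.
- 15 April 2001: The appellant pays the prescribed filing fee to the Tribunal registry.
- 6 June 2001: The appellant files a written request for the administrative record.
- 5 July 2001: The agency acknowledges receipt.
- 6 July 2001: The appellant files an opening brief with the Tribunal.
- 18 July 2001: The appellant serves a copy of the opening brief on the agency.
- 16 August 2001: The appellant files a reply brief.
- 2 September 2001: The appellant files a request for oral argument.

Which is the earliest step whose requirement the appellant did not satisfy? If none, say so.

Step 1 — 15 and 56 days from 13 February 2001 (when the determination is issued) are 28 February 2001 and 10 April 2001 respectively; done 13 April 2001 — 3 days after the window closed.
No need to go further; step 1 was not satisfied.

Step 1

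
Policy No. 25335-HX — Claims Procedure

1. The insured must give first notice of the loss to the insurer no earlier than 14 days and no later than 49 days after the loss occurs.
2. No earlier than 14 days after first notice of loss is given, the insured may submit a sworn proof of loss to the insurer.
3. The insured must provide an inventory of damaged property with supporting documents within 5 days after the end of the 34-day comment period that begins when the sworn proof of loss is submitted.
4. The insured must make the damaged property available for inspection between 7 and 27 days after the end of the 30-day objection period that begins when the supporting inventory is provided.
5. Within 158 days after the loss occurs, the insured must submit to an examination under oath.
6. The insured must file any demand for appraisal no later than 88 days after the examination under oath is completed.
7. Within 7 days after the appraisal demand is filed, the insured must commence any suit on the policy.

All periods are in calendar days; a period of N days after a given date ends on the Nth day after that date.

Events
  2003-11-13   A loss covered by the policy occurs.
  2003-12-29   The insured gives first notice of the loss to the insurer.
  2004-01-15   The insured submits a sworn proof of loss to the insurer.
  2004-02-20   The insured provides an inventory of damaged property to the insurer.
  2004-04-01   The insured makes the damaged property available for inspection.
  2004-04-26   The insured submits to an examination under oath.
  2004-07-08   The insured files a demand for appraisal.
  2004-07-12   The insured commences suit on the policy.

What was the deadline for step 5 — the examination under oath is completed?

Step 5 runs from 2003-11-13, when the loss occurs. 158 days after 2003-11-13 is 2004-04-19.

2004-04-19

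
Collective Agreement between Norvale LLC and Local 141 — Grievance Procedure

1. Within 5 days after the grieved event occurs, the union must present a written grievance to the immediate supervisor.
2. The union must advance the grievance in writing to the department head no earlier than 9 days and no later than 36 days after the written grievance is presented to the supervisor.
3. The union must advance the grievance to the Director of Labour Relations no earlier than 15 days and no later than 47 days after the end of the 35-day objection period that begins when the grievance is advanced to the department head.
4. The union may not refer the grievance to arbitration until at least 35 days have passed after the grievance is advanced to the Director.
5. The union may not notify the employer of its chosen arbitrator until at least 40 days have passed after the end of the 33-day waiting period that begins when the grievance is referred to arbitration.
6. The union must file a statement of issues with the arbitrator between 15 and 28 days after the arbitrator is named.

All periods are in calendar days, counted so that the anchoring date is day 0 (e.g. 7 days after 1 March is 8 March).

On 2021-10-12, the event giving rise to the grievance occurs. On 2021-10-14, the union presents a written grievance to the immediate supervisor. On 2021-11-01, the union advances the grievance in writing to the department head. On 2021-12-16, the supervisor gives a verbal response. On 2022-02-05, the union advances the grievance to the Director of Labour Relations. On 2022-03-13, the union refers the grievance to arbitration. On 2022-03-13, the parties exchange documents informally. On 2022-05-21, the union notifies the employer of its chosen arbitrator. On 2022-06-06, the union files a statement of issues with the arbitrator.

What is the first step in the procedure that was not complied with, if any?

Step 1: 5 days after 2021-10-12 (when the grieved event occurs) is 2021-10-17; done 2021-10-14 — timely.
Step 2: the window is 9–36 days after 2021-10-14 (when the written grievance is presented to the supervisor), so 2021-10-23 through 2021-11-19; done 2021-11-01, which is between those dates.
Step 3: the window is 15–47 days after 2021-12-06 (end of the 35-day objection period, which began when the grievance is advanced to the department head on 2021-11-01), so 2021-12-21 through 2022-01-22; 2022-02-05 is 14 days past the end of the window.
No need to go further; step 3 was not satisfied.

Step 3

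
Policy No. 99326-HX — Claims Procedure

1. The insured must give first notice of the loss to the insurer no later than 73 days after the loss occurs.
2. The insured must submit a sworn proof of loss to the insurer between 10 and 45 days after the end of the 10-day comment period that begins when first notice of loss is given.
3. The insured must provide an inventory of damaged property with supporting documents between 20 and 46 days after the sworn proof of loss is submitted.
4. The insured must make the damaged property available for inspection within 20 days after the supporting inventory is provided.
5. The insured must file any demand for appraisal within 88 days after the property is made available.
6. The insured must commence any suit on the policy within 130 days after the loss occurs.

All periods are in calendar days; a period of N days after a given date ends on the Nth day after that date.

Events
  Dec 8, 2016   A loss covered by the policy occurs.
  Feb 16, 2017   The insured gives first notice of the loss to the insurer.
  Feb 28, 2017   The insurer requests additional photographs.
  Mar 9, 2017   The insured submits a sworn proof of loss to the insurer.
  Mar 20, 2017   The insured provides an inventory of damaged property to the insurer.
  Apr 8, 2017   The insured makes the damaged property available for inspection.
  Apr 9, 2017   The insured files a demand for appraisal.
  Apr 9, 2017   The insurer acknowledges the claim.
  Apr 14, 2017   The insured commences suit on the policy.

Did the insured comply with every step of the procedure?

Step 1 — counting 73 days from Dec 8, 2016 (when the loss occurs) gives a deadline of Feb 19, 2017; done Feb 16, 2017 — timely.
Step 2 — 10 and 45 days from Feb 26, 2017 (end of the 10-day comment period, which began when first notice of loss is given on Feb 16, 2017) are Mar 8, 2017 and Apr 12, 2017 respectively; done Mar 9, 2017, which is between those dates.
Step 3 — 20 and 46 days from Mar 9, 2017 (when the sworn proof of loss is submitted) are Mar 29, 2017 and Apr 24, 2017 respectively; done Mar 20, 2017 — 9 days before the window opened.

No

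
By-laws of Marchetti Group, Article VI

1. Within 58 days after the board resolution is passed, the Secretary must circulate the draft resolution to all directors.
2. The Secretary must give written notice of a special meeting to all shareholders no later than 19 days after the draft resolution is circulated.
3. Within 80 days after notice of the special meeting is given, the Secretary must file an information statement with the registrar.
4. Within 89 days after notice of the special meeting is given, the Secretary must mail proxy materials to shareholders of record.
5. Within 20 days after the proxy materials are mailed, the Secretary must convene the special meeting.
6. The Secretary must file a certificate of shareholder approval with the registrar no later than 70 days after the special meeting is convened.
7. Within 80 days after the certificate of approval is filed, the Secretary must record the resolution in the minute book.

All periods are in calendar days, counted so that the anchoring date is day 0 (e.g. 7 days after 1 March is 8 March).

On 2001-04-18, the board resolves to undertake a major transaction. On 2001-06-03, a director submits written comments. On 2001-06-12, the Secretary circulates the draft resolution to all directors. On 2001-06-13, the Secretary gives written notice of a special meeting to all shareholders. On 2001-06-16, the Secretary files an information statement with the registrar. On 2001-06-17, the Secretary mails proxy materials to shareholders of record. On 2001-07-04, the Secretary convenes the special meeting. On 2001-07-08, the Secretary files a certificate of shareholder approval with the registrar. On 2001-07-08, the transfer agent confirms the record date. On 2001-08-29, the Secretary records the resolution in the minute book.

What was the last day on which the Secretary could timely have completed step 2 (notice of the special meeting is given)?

2001-07-01

Step 2 runs from 2001-06-12, when the draft resolution is circulated. 19 days after 2001-06-12 is 2001-07-01.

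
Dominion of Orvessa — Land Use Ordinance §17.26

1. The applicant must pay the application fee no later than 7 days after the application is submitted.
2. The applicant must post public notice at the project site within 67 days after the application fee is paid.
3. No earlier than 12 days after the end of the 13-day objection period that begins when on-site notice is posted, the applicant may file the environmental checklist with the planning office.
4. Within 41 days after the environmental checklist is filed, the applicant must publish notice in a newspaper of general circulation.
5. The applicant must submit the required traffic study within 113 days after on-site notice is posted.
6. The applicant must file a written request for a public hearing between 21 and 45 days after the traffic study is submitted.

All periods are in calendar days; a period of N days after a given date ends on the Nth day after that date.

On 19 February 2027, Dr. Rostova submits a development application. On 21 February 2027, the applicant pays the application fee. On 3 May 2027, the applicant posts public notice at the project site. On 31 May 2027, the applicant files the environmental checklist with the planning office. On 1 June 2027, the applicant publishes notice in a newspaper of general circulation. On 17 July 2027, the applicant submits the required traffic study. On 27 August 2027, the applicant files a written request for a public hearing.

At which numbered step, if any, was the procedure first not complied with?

Step 2

(1) due by 19 February 2027 + 7 days = 26 February 2027; done 21 February 2027 — timely.
(2) due by 21 February 2027 + 67 days = 29 April 2027; not done until 3 May 2027, 4 days after the deadline.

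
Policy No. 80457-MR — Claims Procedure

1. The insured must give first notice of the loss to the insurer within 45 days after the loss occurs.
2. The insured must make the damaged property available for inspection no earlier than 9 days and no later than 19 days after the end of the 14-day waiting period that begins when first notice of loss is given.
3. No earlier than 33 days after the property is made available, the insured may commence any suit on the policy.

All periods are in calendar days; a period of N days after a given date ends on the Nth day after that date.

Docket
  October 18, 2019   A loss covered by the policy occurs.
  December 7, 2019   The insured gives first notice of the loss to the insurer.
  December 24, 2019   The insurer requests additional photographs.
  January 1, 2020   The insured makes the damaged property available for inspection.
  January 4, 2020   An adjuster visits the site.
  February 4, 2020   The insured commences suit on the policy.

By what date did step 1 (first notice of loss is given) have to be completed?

December 2, 2019

Step 1 runs from October 18, 2019, when the loss occurs. 45 days after October 18, 2019 is December 2, 2019.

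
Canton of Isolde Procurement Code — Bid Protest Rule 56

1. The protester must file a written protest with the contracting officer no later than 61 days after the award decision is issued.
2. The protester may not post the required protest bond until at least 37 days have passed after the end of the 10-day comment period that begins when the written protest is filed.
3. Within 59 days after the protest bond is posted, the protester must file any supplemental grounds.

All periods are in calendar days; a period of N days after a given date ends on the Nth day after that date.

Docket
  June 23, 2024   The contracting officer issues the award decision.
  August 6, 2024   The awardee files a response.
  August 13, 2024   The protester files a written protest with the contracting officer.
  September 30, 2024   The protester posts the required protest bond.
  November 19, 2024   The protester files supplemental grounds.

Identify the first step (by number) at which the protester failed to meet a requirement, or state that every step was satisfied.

None — every step was satisfied

Step 1 — counting 61 days from June 23, 2024 (when the award decision is issued) gives a deadline of August 23, 2024; August 13, 2024 is within that limit.
Step 2 — must wait 37 days from August 23, 2024 (end of the 10-day comment period, which began when the written protest is filed on August 13, 2024), so not before September 29, 2024; done September 30, 2024 — permitted.
Step 3 — counting 59 days from September 30, 2024 (when the protest bond is posted) gives a deadline of November 28, 2024; completed November 19, 2024, before the deadline.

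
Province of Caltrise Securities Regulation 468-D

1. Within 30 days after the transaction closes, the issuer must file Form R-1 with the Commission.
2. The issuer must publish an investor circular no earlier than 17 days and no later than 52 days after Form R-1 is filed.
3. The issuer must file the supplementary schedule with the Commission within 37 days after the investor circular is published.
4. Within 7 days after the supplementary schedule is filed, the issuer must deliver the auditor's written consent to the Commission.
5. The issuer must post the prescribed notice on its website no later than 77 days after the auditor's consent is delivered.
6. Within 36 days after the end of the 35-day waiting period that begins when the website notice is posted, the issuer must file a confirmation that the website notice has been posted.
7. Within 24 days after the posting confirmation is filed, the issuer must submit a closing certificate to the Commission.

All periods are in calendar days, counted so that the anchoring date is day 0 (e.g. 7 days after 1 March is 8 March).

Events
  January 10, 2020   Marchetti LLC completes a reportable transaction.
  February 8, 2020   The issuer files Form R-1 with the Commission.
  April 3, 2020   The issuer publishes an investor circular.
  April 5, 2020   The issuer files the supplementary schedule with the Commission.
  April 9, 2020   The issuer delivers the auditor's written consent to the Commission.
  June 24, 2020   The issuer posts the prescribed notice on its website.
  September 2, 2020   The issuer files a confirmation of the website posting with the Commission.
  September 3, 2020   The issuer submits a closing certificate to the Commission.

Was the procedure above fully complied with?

Step 1: 30 days after January 10, 2020 (when the transaction closes) is February 9, 2020; February 8, 2020 is within that limit.
Step 2: the window is 17–52 days after February 8, 2020 (when Form R-1 is filed), so February 25, 2020 through March 31, 2020; done April 3, 2020 — 3 days after the window closed.
The procedure was therefore not followed at step 2.

No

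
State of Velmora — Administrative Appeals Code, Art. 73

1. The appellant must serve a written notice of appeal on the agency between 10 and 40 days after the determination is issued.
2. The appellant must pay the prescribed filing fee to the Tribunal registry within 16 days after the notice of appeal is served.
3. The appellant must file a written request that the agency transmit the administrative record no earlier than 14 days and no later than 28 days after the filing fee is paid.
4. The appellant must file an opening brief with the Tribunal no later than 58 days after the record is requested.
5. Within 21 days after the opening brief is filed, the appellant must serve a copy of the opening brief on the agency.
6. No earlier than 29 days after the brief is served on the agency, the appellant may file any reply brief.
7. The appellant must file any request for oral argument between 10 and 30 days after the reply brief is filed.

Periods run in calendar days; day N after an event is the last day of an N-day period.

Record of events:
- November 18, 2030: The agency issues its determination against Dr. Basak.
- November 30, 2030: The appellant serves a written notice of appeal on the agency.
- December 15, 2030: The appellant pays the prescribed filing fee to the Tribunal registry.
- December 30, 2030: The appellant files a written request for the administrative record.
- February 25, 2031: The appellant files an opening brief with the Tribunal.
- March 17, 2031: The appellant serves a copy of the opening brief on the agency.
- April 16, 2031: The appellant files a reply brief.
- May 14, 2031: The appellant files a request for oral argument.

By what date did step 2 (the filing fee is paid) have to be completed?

Step 2 runs from November 30, 2030, when the notice of appeal is served. 16 days after November 30, 2030 is December 16, 2030.

December 16, 2030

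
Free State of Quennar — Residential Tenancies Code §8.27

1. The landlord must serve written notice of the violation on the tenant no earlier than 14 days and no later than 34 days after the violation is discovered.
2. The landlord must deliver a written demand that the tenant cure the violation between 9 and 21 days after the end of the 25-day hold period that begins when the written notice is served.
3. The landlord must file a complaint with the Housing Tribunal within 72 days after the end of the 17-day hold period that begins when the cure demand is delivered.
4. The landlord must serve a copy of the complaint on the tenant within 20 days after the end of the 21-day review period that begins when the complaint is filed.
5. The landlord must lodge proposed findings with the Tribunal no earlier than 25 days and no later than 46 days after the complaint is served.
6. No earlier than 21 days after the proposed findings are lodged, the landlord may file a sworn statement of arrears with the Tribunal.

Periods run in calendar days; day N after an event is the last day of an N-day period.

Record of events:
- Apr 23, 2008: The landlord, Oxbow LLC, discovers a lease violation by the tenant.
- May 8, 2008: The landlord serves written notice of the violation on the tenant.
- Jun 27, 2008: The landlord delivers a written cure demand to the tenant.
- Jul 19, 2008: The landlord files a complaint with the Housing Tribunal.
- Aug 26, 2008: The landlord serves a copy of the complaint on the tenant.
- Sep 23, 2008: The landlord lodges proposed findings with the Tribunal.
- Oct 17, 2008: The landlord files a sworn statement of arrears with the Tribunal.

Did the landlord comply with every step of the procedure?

No

(1) the permitted window runs from Apr 23, 2008 + 14 = May 7, 2008 to Apr 23, 2008 + 34 = May 27, 2008; done May 8, 2008 — within the window.
(2) the permitted window runs from Jun 2, 2008 + 9 = Jun 11, 2008 to Jun 2, 2008 + 21 = Jun 23, 2008; Jun 27, 2008 is 4 days past the end of the window.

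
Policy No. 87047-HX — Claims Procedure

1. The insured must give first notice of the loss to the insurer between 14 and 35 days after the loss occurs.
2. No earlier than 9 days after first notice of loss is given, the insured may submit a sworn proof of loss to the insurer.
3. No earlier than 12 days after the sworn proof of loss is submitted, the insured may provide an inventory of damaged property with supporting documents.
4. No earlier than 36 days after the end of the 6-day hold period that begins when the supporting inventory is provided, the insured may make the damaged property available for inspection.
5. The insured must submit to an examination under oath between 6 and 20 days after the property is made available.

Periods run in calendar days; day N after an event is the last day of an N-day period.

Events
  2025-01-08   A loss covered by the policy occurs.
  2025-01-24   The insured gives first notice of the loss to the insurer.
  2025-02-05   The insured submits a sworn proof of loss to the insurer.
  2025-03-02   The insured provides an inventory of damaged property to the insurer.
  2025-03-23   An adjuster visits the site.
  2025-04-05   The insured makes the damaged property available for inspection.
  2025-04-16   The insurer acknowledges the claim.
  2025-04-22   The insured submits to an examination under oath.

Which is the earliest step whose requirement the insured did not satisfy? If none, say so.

Step 1 — 14 and 35 days from 2025-01-08 (when the loss occurs) are 2025-01-22 and 2025-02-12 respectively; done 2025-01-24, which is between those dates.
Step 2 — must wait 9 days from 2025-01-24 (when first notice of loss is given), so not before 2025-02-02; done 2025-02-05, after the minimum wait.
Step 3 — must wait 12 days from 2025-02-05 (when the sworn proof of loss is submitted), so not before 2025-02-17; done 2025-03-02 — permitted.
Step 4 — must wait 36 days from 2025-03-08 (end of the 6-day hold period, which began when the supporting inventory is provided on 2025-03-02), so not before 2025-04-13; 2025-04-05 is 8 days before the earliest permitted date.

Step 4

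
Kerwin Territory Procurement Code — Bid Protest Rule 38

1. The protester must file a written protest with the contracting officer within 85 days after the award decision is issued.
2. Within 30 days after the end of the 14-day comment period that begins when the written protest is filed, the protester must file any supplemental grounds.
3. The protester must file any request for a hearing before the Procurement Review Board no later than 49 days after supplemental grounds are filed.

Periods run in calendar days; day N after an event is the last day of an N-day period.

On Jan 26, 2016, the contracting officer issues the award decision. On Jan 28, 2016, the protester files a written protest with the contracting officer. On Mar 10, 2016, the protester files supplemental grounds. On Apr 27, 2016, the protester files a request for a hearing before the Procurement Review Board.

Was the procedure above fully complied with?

Step 1: 85 days after Jan 26, 2016 (when the award decision is issued) is Apr 20, 2016; Jan 28, 2016 is within that limit.
Step 2: 30 days after Feb 11, 2016 (end of the 14-day comment period, which began when the written protest is filed on Jan 28, 2016) is Mar 12, 2016; Mar 10, 2016 is within that limit.
Step 3: 49 days after Mar 10, 2016 (when supplemental grounds are filed) is Apr 28, 2016; done Apr 27, 2016 — timely.

Yes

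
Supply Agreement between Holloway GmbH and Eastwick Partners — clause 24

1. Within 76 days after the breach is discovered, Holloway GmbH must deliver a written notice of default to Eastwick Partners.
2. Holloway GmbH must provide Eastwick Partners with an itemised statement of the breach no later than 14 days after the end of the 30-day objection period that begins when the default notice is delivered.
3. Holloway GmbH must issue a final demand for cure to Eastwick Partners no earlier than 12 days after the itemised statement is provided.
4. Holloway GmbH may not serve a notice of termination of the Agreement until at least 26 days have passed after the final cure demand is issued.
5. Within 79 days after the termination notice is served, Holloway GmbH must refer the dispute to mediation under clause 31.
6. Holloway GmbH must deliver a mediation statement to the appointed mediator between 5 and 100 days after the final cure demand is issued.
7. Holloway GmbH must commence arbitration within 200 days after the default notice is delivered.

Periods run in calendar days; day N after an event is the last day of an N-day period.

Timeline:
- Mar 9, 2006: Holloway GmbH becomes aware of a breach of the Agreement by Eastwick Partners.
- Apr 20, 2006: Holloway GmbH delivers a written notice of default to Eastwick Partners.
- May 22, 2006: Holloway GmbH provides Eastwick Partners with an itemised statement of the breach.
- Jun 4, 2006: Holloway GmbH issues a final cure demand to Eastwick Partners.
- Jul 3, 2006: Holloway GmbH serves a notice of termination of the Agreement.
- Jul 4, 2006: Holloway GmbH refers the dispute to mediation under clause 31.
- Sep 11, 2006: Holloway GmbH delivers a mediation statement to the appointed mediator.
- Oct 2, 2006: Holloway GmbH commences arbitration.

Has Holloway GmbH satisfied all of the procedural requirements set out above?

Step 1: 76 days after Mar 9, 2006 (when the breach is discovered) is May 24, 2006; Apr 20, 2006 is within that limit.
Step 2: 14 days after May 20, 2006 (end of the 30-day objection period, which began when the default notice is delivered on Apr 20, 2006) is Jun 3, 2006; completed May 22, 2006, before the deadline.
Step 3: the earliest permitted date is 12 days after May 22, 2006 (when the itemised statement is provided), i.e. Jun 3, 2006; done Jun 4, 2006 — permitted.
Step 4: the earliest permitted date is 26 days after Jun 4, 2006 (when the final cure demand is issued), i.e. Jun 30, 2006; Jul 3, 2006 is on or after that date.
Step 5: 79 days after Jul 3, 2006 (when the termination notice is served) is Sep 20, 2006; completed Jul 4, 2006, before the deadline.
Step 6: the window is 5–100 days after Jun 4, 2006 (when the final cure demand is issued), so Jun 9, 2006 through Sep 12, 2006; Sep 11, 2006 falls inside that range.
Step 7: 200 days after Apr 20, 2006 (when the default notice is delivered) is Nov 6, 2006; Oct 2, 2006 is within that limit.

Yes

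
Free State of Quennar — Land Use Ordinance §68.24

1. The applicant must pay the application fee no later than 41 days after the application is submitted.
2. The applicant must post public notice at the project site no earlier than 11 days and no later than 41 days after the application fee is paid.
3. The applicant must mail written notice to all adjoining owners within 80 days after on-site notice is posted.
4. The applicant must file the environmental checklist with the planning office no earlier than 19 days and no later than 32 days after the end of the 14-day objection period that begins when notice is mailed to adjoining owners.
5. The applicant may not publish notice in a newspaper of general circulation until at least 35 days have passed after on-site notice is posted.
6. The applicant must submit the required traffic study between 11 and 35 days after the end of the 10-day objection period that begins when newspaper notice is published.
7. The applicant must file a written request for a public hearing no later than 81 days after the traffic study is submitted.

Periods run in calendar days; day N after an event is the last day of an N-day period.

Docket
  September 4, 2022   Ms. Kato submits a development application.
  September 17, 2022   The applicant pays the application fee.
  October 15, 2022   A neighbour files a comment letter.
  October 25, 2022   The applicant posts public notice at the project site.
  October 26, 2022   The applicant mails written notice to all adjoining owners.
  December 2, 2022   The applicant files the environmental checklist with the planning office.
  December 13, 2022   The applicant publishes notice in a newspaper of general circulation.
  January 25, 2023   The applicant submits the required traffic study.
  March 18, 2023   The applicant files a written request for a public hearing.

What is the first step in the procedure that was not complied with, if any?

None — every step was satisfied

(1) due by September 4, 2022 + 41 days = October 15, 2022; done September 17, 2022 — timely.
(2) the permitted window runs from September 17, 2022 + 11 = September 28, 2022 to September 17, 2022 + 41 = October 28, 2022; done October 25, 2022, which is between those dates.
(3) due by October 25, 2022 + 80 days = January 13, 2023; completed October 26, 2022, before the deadline.
(4) the permitted window runs from November 9, 2022 + 19 = November 28, 2022 to November 9, 2022 + 32 = December 11, 2022; December 2, 2022 falls inside that range.
(5) permitted from October 25, 2022 + 35 days = November 29, 2022 onward; December 13, 2022 is on or after that date.
(6) the permitted window runs from December 23, 2022 + 11 = January 3, 2023 to December 23, 2022 + 35 = January 27, 2023; January 25, 2023 falls inside that range.
(7) due by January 25, 2023 + 81 days = April 16, 2023; done March 18, 2023 — timely.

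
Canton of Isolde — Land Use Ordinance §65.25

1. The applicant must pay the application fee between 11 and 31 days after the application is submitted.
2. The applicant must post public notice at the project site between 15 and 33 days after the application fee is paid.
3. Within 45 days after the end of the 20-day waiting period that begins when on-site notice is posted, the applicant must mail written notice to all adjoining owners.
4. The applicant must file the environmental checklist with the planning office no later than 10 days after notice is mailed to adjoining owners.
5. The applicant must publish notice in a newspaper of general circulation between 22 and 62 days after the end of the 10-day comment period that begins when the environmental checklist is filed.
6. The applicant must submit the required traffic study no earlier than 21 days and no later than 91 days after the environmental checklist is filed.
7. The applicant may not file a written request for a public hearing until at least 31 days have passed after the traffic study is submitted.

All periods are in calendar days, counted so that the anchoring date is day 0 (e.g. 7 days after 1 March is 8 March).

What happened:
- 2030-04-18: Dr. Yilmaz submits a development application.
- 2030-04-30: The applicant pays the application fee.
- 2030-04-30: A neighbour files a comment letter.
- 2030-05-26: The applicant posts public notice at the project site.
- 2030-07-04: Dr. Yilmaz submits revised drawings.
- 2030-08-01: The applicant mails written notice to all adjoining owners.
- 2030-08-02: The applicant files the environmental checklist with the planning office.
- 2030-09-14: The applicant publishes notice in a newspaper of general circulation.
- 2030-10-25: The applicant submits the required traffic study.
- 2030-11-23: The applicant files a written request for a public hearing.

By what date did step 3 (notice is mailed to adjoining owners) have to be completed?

2030-07-30

On-site notice is posted on 2030-05-26; the 20-day waiting period therefore ends 2030-06-15, and step 3 runs from that date. 45 days after 2030-06-15 is 2030-07-30.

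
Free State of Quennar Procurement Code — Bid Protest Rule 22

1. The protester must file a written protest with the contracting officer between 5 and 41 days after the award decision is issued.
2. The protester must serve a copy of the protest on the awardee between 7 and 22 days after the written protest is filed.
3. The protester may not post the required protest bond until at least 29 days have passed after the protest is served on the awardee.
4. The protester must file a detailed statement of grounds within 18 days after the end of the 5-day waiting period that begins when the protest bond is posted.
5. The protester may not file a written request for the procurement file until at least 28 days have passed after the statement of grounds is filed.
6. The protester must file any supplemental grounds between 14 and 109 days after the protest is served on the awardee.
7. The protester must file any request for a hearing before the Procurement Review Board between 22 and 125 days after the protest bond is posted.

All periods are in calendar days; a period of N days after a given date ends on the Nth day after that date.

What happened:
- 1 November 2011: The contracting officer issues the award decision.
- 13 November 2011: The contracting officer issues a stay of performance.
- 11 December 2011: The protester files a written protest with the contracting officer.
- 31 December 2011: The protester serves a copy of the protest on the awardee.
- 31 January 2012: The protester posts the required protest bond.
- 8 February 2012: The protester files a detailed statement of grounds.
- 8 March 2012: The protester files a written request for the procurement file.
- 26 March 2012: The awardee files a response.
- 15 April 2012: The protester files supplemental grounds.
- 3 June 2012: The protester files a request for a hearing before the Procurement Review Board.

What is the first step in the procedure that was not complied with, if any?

(1) the permitted window runs from 1 November 2011 + 5 = 6 November 2011 to 1 November 2011 + 41 = 12 December 2011; done 11 December 2011 — within the window.
(2) the permitted window runs from 11 December 2011 + 7 = 18 December 2011 to 11 December 2011 + 22 = 2 January 2012; done 31 December 2011 — within the window.
(3) permitted from 31 December 2011 + 29 days = 29 January 2012 onward; done 31 January 2012 — permitted.
(4) due by 5 February 2012 + 18 days = 23 February 2012; 8 February 2012 is within that limit.
(5) permitted from 8 February 2012 + 28 days = 7 March 2012 onward; done 8 March 2012 — permitted.
(6) the permitted window runs from 31 December 2011 + 14 = 14 January 2012 to 31 December 2011 + 109 = 18 April 2012; done 15 April 2012, which is between those dates.
(7) the permitted window runs from 31 January 2012 + 22 = 22 February 2012 to 31 January 2012 + 125 = 4 June 2012; 3 June 2012 falls inside that range.

None — every step was satisfied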